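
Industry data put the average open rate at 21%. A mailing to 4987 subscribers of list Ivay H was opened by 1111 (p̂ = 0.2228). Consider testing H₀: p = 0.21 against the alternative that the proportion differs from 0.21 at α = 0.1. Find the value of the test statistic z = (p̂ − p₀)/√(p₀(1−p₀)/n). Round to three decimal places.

z = 2.216

p̂ = 1111/4987 ≈ 0.2227792.
SE = √(p₀(1−p₀)/n) = √(0.1659/4987) = 0.0057677.
z = (0.2227792 − 0.21)/0.0057677 = 0.0127792/0.0057677 = 2.216.
p-value = 2·P(Z > 2.216) ≈ 0.0267, so at α = 0.1 we reject H₀.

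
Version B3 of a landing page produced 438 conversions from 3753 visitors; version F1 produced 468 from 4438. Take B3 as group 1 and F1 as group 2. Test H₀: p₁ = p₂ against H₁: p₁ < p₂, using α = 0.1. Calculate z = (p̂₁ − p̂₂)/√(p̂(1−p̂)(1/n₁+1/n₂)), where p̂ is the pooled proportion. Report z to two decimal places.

z = 1.62

p̂₁ = 438/3753 = 0.11671, p̂₂ = 468/4438 = 0.10545.
Pooled p̂ = (438+468)/(3753+4438) = 906/8191 = 0.11061.
SE = √(p̂(1−p̂)(1/n₁+1/n₂)) = √(0.11061·0.88939·0.00049178) = √(4.83788e-05) = 0.00696.
z = (0.11671 − 0.10545)/0.00696 = 0.01126/0.00696 = 1.62.
p-value = P(Z < 1.618) ≈ 0.9472, so at α = 0.1 we fail to reject H₀.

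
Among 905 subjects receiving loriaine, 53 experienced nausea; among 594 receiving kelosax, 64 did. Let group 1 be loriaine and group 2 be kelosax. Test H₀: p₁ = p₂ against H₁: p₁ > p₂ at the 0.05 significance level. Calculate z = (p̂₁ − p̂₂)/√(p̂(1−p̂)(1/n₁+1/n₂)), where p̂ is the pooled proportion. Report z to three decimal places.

z = -3.472

p̂₁ = 53/905 = 0.058564, p̂₂ = 64/594 = 0.107744.
Pooled p̂ = (53+64)/(905+594) = 117/1499 = 0.078052.
SE = √(0.0719599 × 0.00278847) = 0.014165.
z = (0.058564 − 0.107744)/0.014165 = -0.049180/0.014165 = -3.472.
p-value = P(Z > -3.472) ≈ 0.9997; since p > α = 0.05, fail to reject H₀.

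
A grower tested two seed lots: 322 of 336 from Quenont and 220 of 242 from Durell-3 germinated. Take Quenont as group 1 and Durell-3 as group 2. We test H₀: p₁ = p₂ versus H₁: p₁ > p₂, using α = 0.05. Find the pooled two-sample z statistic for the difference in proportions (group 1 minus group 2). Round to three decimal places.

p̂₁ = 322/336 ≈ 0.958333, p̂₂ = 220/242 ≈ 0.909091.
Pooled p̂ = (322+220)/(336+242) = 542/578 = 0.937716.
SE = √(p̂(1−p̂)(1/n₁+1/n₂)) = √(0.937716·0.062284·0.00710842) = √(0.000415164) = 0.020376.
z = (0.958333 − 0.909091)/0.020376 = 0.049242/0.020376 = 2.417.
p-value = P(Z > 2.417) ≈ 0.0078. With α = 0.05, reject H₀.

z = 2.417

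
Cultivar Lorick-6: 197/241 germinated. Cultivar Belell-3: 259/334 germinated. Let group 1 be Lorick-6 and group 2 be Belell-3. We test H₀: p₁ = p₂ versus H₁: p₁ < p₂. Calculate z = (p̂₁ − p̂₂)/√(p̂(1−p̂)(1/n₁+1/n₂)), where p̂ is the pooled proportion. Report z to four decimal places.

p̂₁ = 197/241 = 0.817427, p̂₂ = 259/334 = 0.775449.
Pooled p̂ = (197+259)/(241+334) = 456/575 = 0.793043.
SE = √(p̂(1−p̂)(1/n₁+1/n₂)) = √(0.793043·0.206957·0.00714339) = √(0.00117241) = 0.034241.
z = (0.817427 − 0.775449)/0.034241 = 0.041978/0.034241 = 1.2260.

z = 1.2260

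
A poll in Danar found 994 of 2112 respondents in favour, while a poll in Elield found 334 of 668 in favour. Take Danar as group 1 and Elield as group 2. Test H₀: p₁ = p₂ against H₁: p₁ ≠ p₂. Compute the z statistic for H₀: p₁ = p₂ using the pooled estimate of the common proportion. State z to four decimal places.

p̂₁ = 994/2112 ≈ 0.470644, p̂₂ = 334/668 ≈ 0.500000.
Pooled p̂ = (994+334)/(2112+668) = 1328/2780 = 0.477698.
SE = √(p̂(1−p̂)(1/n₁+1/n₂)) = √(0.477698·0.522302·0.00197049) = √(0.000491643) = 0.022173.
z = (0.470644 − 0.500000)/0.022173 = -0.029356/0.022173 = -1.3240.

z = -1.3240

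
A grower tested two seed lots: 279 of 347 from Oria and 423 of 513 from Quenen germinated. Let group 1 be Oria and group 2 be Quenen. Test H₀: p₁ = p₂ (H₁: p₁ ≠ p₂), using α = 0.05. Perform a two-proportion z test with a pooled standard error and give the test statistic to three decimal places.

z = -0.763

p̂₁ = 279/347 = 0.80403, p̂₂ = 423/513 = 0.82456.
Pooled p̂ = (279+423)/(347+513) = 702/860 = 0.81628.
SE = √(0.149968 × 0.00483116) = 0.02692.
z = (0.80403 − 0.82456)/0.02692 = -0.02053/0.02692 = -0.763.
p-value = 2·P(Z > 0.763) ≈ 0.4457; since p > α = 0.05, fail to reject H₀.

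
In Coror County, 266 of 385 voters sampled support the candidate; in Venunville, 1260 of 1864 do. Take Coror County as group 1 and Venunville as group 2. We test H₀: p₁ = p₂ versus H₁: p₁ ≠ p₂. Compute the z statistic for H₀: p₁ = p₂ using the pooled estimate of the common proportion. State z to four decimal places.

z = 0.5715

p̂₁ = 266/385 = 0.690909, p̂₂ = 1260/1864 = 0.675966.
Pooled p̂ = (266+1260)/(385+1864) = 1526/2249 = 0.678524.
SE = √(0.218129 × 0.00313388) = 0.026146.
z = (0.690909 − 0.675966)/0.026146 = 0.014943/0.026146 = 0.5715.
Two-sided p-value ≈ 2·Φ(−0.572) = 0.5676.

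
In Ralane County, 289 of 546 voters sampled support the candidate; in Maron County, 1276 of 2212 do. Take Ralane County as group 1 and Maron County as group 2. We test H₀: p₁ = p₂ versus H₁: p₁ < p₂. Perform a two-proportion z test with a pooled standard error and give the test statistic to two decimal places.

z = -2.01

p̂₁ = 289/546 ≈ 0.5293, p̂₂ = 1276/2212 ≈ 0.5769.
Pooled p̂ = (289+1276)/(546+2212) = 1565/2758 = 0.5674.
SE = √(p̂(1−p̂)(1/n₁+1/n₂)) = √(0.5674·0.4326·0.00228358) = √(0.000560509) = 0.0237.
z = (0.5293 − 0.5769)/0.0237 = -0.0476/0.0237 = -2.01.
p-value = P(Z < -2.008) ≈ 0.0223.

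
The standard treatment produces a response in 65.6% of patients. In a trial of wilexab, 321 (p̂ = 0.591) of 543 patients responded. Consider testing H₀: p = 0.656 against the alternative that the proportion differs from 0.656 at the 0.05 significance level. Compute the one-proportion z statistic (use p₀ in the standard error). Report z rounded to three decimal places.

p̂ = 321/543 = 0.591160.
SE = √(p₀(1−p₀)/n) = √(0.22566/543) = 0.020386.
z = (0.591160 − 0.656)/0.020386 = -0.064840/0.020386 = -3.181.
p-value = 2·P(Z > 3.181) ≈ 0.0015, so at α = 0.05 we reject H₀.

z = -3.181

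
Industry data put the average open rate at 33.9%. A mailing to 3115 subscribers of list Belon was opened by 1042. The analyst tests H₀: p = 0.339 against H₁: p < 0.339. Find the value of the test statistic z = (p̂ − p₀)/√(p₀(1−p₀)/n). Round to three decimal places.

p̂ = 1042/3115 = 0.33451.
Under H₀, SE = √(0.339·0.661/3115) = √(7.19355e-05) = 0.00848.
z = (0.33451 − 0.339)/0.00848 = -0.00449/0.00848 = -0.529.
p-value = P(Z < -0.529) ≈ 0.2983.

z = -0.529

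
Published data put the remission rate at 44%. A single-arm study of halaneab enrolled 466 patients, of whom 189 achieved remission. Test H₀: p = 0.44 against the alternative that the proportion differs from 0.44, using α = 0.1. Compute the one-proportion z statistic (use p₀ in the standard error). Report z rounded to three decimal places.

z = -1.497

p̂ = 189/466 ≈ 0.40558.
Standard error under H₀: √(0.44×0.56/466) = 0.02299.
z = (0.40558 − 0.44)/0.02299 = -0.03442/0.02299 = -1.497.
p-value = 2·P(Z > 1.497) ≈ 0.1344, so at α = 0.1 we fail to reject H₀.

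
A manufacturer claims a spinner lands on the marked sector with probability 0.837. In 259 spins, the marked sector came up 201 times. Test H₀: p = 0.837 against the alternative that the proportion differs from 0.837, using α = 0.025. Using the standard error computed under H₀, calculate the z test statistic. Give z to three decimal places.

p̂ = 201/259 ≈ 0.77606.
SE = √(p₀(1−p₀)/n) = √(0.13643/259) = 0.02295.
z = (0.77606 − 0.837)/0.02295 = -0.06094/0.02295 = -2.655.
p-value = 2·P(Z > 2.655) ≈ 0.0079, so at α = 0.025 we reject H₀.

z = -2.655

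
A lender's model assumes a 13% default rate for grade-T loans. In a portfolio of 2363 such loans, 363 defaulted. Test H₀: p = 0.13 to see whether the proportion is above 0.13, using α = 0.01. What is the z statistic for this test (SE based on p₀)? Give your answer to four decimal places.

z = 3.4139

p̂ = 363/2363 = 0.1536183.
Under H₀, SE = √(0.13·0.87/2363) = √(4.78629e-05) = 0.0069183.
z = (0.1536183 − 0.13)/0.0069183 = 0.0236183/0.0069183 = 3.4139.
p-value = P(Z > 3.414) ≈ 0.0003. With α = 0.01, reject H₀.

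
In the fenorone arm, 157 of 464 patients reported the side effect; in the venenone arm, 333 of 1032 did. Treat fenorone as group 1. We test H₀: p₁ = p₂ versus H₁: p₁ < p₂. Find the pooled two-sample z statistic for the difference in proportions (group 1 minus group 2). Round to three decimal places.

z = 0.598

p̂₁ = 157/464 = 0.33836, p̂₂ = 333/1032 = 0.32267.
Pooled p̂ = (157+333)/(464+1032) = 490/1496 = 0.32754.
SE = √(p̂(1−p̂)(1/n₁+1/n₂)) = √(0.32754·0.67246·0.00312416) = √(0.000688121) = 0.02623.
z = (0.33836 − 0.32267)/0.02623 = 0.01569/0.02623 = 0.598.
p-value = P(Z < 0.598) ≈ 0.7251.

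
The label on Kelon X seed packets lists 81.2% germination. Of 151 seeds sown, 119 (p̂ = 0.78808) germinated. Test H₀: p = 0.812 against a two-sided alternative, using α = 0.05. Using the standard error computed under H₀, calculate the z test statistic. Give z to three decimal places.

p̂ = 119/151 ≈ 0.78808.
Standard error under H₀: √(0.812×0.188/151) = 0.03180.
z = (0.78808 − 0.812)/0.03180 = -0.02392/0.03180 = -0.752.
Two-sided p-value ≈ 2·Φ(−0.752) = 0.4519. With α = 0.05, fail to reject H₀.

z = -0.752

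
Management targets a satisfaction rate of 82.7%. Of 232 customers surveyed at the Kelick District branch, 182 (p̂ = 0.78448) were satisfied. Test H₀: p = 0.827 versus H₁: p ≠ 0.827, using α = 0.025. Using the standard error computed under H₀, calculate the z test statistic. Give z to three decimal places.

p̂ = 182/232 ≈ 0.78448.
Under H₀, SE = √(0.827·0.173/232) = √(0.000616685) = 0.02483.
z = (0.78448 − 0.827)/0.02483 = -0.04252/0.02483 = -1.712.
Two-sided p-value ≈ 2·Φ(−1.712) = 0.0869, so at α = 0.025 we fail to reject H₀.

z = -1.712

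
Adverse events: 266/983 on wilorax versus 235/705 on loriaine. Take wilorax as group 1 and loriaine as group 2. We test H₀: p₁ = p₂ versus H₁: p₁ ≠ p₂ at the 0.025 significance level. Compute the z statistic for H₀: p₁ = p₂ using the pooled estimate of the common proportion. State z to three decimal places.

z = -2.782

p̂₁ = 266/983 ≈ 0.27060, p̂₂ = 235/705 ≈ 0.33333.
Pooled p̂ = (266+235)/(983+705) = 501/1688 = 0.29680.
SE = √(0.20871 × 0.00243573) = 0.02255.
z = (0.27060 − 0.33333)/0.02255 = -0.06273/0.02255 = -2.782.
Two-sided p-value ≈ 2·Φ(−2.782) = 0.0054. With α = 0.025, reject H₀.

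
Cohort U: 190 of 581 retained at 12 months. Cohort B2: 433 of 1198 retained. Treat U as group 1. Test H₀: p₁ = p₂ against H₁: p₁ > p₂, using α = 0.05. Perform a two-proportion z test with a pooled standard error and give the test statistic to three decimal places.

z = -1.427

p̂₁ = 190/581 = 0.32702, p̂₂ = 433/1198 = 0.36144.
Pooled p̂ = (190+433)/(581+1198) = 623/1779 = 0.35020.
SE = √(0.227559 × 0.00255589) = 0.02412.
z = (0.32702 − 0.36144)/0.02412 = -0.03442/0.02412 = -1.427.
p-value = P(Z > -1.427) ≈ 0.9232; since p > α = 0.05, fail to reject H₀.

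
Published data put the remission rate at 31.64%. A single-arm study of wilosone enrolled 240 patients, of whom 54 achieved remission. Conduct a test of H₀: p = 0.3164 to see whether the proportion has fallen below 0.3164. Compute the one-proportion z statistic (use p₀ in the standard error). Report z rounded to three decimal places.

p̂ = 54/240 ≈ 0.22500.
Standard error under H₀: √(0.3164×0.6836/240) = 0.03002.
z = (0.22500 − 0.3164)/0.03002 = -0.09140/0.03002 = -3.045.
p-value = P(Z < -3.045) ≈ 0.0012.

z = -3.045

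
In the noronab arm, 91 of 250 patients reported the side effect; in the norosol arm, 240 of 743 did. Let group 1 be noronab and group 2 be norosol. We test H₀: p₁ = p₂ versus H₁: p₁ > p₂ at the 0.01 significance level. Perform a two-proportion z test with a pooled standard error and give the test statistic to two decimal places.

p̂₁ = 91/250 = 0.3640, p̂₂ = 240/743 = 0.3230.
Pooled p̂ = (91+240)/(250+743) = 331/993 = 0.3333.
SE = √(p̂(1−p̂)(1/n₁+1/n₂)) = √(0.3333·0.6667·0.0053459) = √(0.00118798) = 0.0345.
z = (0.3640 − 0.3230)/0.0345 = 0.0410/0.0345 = 1.19.
p-value = P(Z > 1.189) ≈ 0.1172; since p > α = 0.01, fail to reject H₀.

z = 1.19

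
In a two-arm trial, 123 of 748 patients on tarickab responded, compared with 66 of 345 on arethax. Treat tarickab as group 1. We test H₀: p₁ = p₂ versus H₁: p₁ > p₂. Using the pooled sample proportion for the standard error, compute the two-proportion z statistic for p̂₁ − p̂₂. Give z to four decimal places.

p̂₁ = 123/748 ≈ 0.1644385, p̂₂ = 66/345 ≈ 0.1913043.
Pooled p̂ = (123+66)/(748+345) = 189/1093 = 0.1729186.
SE = √(0.143018 × 0.00423545) = 0.0246119.
z = (0.1644385 − 0.1913043)/0.0246119 = -0.0268658/0.0246119 = -1.0916.
p-value = P(Z > -1.092) ≈ 0.8625.

z = -1.0916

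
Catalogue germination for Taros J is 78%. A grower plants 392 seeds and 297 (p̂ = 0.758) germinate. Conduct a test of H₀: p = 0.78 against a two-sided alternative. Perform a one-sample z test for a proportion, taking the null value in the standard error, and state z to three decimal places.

p̂ = 297/392 = 0.75765.
Standard error under H₀: √(0.78×0.22/392) = 0.02092.
z = (0.75765 − 0.78)/0.02092 = -0.02235/0.02092 = -1.068.
Two-sided p-value ≈ 2·Φ(−1.068) = 0.2855.

z = -1.068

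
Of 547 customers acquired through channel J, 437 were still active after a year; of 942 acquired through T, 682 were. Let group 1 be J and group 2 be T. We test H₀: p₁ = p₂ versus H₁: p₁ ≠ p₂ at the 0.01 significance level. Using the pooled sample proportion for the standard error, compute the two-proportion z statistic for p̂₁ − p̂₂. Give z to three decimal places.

z = 3.225

p̂₁ = 437/547 ≈ 0.79890, p̂₂ = 682/942 ≈ 0.72399.
Pooled p̂ = (437+682)/(547+942) = 1119/1489 = 0.75151.
SE = √(0.186742 × 0.00288972) = 0.02323.
z = (0.79890 − 0.72399)/0.02323 = 0.07491/0.02323 = 3.225.
Two-sided p-value ≈ 2·Φ(−3.225) = 0.0013. With α = 0.01, reject H₀.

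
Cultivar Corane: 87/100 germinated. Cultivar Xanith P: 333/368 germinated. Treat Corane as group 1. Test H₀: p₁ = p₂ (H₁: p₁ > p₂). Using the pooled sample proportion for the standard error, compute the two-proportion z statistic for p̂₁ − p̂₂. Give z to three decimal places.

z = -1.020

p̂₁ = 87/100 = 0.87000, p̂₂ = 333/368 = 0.90489.
Pooled p̂ = (87+333)/(100+368) = 420/468 = 0.89744.
SE = √(p̂(1−p̂)(1/n₁+1/n₂)) = √(0.89744·0.10256·0.0127174) = √(0.00117057) = 0.03421.
z = (0.87000 − 0.90489)/0.03421 = -0.03489/0.03421 = -1.020.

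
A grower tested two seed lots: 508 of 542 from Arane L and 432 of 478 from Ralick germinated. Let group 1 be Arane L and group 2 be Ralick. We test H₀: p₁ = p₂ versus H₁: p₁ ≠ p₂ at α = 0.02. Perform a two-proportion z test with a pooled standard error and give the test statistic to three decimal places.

p̂₁ = 508/542 = 0.93727, p̂₂ = 432/478 = 0.90377.
Pooled p̂ = (508+432)/(542+478) = 940/1020 = 0.92157.
SE = √(0.0722799 × 0.00393707) = 0.01687.
z = (0.93727 − 0.90377)/0.01687 = 0.03350/0.01687 = 1.986.
p-value = 2·P(Z > 1.986) ≈ 0.0470; since p > α = 0.02, fail to reject H₀.

z = 1.986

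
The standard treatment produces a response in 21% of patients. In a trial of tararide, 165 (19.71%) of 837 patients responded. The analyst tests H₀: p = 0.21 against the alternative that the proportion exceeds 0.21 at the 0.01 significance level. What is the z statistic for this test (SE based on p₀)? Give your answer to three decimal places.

z = -0.914

p̂ = 165/837 ≈ 0.19713.
SE = √(p₀(1−p₀)/n) = √(0.1659/837) = 0.01408.
z = (0.19713 − 0.21)/0.01408 = -0.01287/0.01408 = -0.914.
p-value = P(Z > -0.914) ≈ 0.8196. With α = 0.01, fail to reject H₀.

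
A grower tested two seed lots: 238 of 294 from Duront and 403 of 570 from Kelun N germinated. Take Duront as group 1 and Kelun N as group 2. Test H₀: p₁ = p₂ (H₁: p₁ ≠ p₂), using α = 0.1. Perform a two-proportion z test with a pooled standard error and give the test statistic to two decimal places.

z = 3.26

p̂₁ = 238/294 = 0.8095, p̂₂ = 403/570 = 0.7070.
Pooled p̂ = (238+403)/(294+570) = 641/864 = 0.7419.
SE = √(0.191485 × 0.00515575) = 0.0314.
z = (0.8095 − 0.7070)/0.0314 = 0.1025/0.0314 = 3.26.
Two-sided p-value ≈ 2·Φ(−3.262) = 0.0011. With α = 0.1, reject H₀.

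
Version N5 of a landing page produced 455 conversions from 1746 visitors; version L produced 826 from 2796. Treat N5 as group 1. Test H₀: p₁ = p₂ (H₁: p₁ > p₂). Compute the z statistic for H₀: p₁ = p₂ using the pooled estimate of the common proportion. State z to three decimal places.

z = -2.537

p̂₁ = 455/1746 = 0.260596, p̂₂ = 826/2796 = 0.295422.
Pooled p̂ = (455+826)/(1746+2796) = 1281/4542 = 0.282034.
SE = √(p̂(1−p̂)(1/n₁+1/n₂)) = √(0.282034·0.717966·0.000930391) = √(0.000188396) = 0.013726.
z = (0.260596 − 0.295422)/0.013726 = -0.034826/0.013726 = -2.537.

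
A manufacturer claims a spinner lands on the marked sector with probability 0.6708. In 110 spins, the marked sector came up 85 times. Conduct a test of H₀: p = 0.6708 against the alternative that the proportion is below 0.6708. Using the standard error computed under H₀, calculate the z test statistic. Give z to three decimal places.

p̂ = 85/110 = 0.77273.
SE = √(p₀(1−p₀)/n) = √(0.22083/110) = 0.04481.
z = (0.77273 − 0.6708)/0.04481 = 0.10193/0.04481 = 2.275.
p-value = P(Z < 2.275) ≈ 0.9885.

z = 2.275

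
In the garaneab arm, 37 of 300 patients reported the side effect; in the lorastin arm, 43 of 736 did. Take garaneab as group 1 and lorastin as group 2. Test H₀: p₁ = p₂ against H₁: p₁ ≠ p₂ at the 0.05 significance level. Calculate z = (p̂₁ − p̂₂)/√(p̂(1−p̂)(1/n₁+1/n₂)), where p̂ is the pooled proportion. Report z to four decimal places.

p̂₁ = 37/300 ≈ 0.1233333, p̂₂ = 43/736 ≈ 0.0584239.
Pooled p̂ = (37+43)/(300+736) = 80/1036 = 0.0772201.
SE = √(0.0712571 × 0.00469203) = 0.0182850.
z = (0.1233333 − 0.0584239)/0.0182850 = 0.0649094/0.0182850 = 3.5499.
Two-sided p-value ≈ 2·Φ(−3.550) = 0.0004; since p < α = 0.05, reject H₀.

z = 3.5499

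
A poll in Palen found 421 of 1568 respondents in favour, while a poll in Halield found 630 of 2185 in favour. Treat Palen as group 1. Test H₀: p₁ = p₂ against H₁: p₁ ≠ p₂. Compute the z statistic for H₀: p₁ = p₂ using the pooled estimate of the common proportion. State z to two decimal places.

p̂₁ = 421/1568 ≈ 0.2685, p̂₂ = 630/2185 ≈ 0.2883.
Pooled p̂ = (421+630)/(1568+2185) = 1051/3753 = 0.2800.
SE = √(0.201619 × 0.00109542) = 0.0149.
z = (0.2685 − 0.2883)/0.0149 = -0.0198/0.0149 = -1.33.

z = -1.33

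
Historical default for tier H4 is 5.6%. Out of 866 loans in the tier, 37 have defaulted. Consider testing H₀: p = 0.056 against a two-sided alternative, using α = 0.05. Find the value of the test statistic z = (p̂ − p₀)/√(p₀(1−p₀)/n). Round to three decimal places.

z = -1.699

p̂ = 37/866 ≈ 0.04273.
Under H₀, SE = √(0.056·0.944/866) = √(6.10439e-05) = 0.00781.
z = (0.04273 − 0.056)/0.00781 = -0.01327/0.00781 = -1.699.
p-value = 2·P(Z > 1.699) ≈ 0.0893. With α = 0.05, fail to reject H₀.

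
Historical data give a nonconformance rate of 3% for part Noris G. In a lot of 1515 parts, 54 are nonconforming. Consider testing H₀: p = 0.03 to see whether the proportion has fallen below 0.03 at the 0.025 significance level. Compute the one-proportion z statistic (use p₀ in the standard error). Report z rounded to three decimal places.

p̂ = 54/1515 ≈ 0.03564.
Standard error under H₀: √(0.03×0.97/1515) = 0.00438.
z = (0.03564 − 0.03)/0.00438 = 0.00564/0.00438 = 1.288.
p-value = P(Z < 1.288) ≈ 0.9011; since p > α = 0.025, fail to reject H₀.

z = 1.288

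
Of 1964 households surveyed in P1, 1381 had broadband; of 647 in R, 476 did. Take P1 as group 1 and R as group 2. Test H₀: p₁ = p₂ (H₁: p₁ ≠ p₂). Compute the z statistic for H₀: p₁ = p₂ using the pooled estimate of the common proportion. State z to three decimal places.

p̂₁ = 1381/1964 ≈ 0.70316, p̂₂ = 476/647 ≈ 0.73570.
Pooled p̂ = (1381+476)/(1964+647) = 1857/2611 = 0.71122.
SE = √(p̂(1−p̂)(1/n₁+1/n₂)) = √(0.71122·0.28878·0.00205476) = √(0.000422018) = 0.02054.
z = (0.70316 − 0.73570)/0.02054 = -0.03254/0.02054 = -1.584.
Two-sided p-value ≈ 2·Φ(−1.584) = 0.1131.

z = -1.584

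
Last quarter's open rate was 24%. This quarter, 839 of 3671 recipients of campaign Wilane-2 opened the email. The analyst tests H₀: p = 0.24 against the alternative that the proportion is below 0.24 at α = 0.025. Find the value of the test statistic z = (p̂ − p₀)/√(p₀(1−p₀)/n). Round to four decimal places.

z = -1.6246

p̂ = 839/3671 = 0.228548.
Standard error under H₀: √(0.24×0.76/3671) = 0.007049.
z = (0.228548 − 0.24)/0.007049 = -0.011452/0.007049 = -1.6246.
p-value = P(Z < -1.625) ≈ 0.0521. With α = 0.025, fail to reject H₀.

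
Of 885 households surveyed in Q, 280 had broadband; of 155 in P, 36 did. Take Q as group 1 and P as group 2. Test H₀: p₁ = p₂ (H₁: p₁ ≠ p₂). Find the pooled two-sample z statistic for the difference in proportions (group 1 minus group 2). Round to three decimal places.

z = 2.101

p̂₁ = 280/885 ≈ 0.316384, p̂₂ = 36/155 ≈ 0.232258.
Pooled p̂ = (280+36)/(885+155) = 316/1040 = 0.303846.
SE = √(p̂(1−p̂)(1/n₁+1/n₂)) = √(0.303846·0.696154·0.00758156) = √(0.00160368) = 0.040046.
z = (0.316384 − 0.232258)/0.040046 = 0.084126/0.040046 = 2.101.
p-value = 2·P(Z > 2.101) ≈ 0.0357.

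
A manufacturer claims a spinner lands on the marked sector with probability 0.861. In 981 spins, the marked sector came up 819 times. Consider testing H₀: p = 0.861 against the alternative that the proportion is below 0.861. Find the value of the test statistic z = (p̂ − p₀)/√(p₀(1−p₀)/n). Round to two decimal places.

p̂ = 819/981 = 0.8349.
SE = √(p₀(1−p₀)/n) = √(0.11968/981) = 0.0110.
z = (0.8349 − 0.861)/0.0110 = -0.0261/0.0110 = -2.37.

z = -2.37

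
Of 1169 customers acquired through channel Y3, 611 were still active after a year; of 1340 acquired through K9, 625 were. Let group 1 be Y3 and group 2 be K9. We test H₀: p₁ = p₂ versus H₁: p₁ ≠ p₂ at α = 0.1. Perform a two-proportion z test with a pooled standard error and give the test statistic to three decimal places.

p̂₁ = 611/1169 ≈ 0.52267, p̂₂ = 625/1340 ≈ 0.46642.
Pooled p̂ = (611+625)/(1169+1340) = 1236/2509 = 0.49263.
SE = √(0.249946 × 0.0016017) = 0.02001.
z = (0.52267 − 0.46642)/0.02001 = 0.05625/0.02001 = 2.811.
p-value = 2·P(Z > 2.811) ≈ 0.0049; since p < α = 0.1, reject H₀.

z = 2.811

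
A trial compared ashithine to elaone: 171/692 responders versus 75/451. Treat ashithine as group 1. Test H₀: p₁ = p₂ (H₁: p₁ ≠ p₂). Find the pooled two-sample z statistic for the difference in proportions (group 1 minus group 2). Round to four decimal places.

p̂₁ = 171/692 = 0.2471098, p̂₂ = 75/451 = 0.1662971.
Pooled p̂ = (171+75)/(692+451) = 246/1143 = 0.2152231.
SE = √(p̂(1−p̂)(1/n₁+1/n₂)) = √(0.2152231·0.7847769·0.00366238) = √(0.000618584) = 0.0248713.
z = (0.2471098 − 0.1662971)/0.0248713 = 0.0808127/0.0248713 = 3.2492.
Two-sided p-value ≈ 2·Φ(−3.249) = 0.0012.

z = 3.2492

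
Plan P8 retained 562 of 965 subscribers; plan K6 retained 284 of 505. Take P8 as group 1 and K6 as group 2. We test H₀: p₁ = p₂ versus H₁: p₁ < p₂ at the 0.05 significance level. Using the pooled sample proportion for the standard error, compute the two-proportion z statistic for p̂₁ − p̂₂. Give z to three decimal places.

z = 0.737

p̂₁ = 562/965 = 0.58238, p̂₂ = 284/505 = 0.56238.
Pooled p̂ = (562+284)/(965+505) = 846/1470 = 0.57551.
SE = √(p̂(1−p̂)(1/n₁+1/n₂)) = √(0.57551·0.42449·0.00301647) = √(0.000736918) = 0.02715.
z = (0.58238 − 0.56238)/0.02715 = 0.02000/0.02715 = 0.737.
p-value = P(Z < 0.737) ≈ 0.7694. With α = 0.05, fail to reject H₀.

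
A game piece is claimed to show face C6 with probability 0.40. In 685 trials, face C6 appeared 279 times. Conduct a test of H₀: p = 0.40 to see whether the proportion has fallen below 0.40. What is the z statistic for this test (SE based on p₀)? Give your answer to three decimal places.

z = 0.390

p̂ = 279/685 ≈ 0.40730.
Under H₀, SE = √(0.4·0.6/685) = √(0.000350365) = 0.01872.
z = (0.40730 − 0.4)/0.01872 = 0.00730/0.01872 = 0.390.
p-value = P(Z < 0.390) ≈ 0.6517.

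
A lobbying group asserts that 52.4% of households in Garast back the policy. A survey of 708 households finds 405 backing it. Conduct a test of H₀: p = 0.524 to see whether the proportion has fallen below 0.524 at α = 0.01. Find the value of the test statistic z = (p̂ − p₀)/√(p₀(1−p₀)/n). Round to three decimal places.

z = 2.559

p̂ = 405/708 = 0.57203.
Standard error under H₀: √(0.524×0.476/708) = 0.01877.
z = (0.57203 − 0.524)/0.01877 = 0.04803/0.01877 = 2.559.
p-value = P(Z < 2.559) ≈ 0.9948, so at α = 0.01 we fail to reject H₀.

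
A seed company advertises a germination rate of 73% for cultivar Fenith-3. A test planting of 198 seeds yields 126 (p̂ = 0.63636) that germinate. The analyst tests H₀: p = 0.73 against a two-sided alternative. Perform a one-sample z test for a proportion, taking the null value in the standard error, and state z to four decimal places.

z = -2.9678

p̂ = 126/198 = 0.636364.
SE = √(p₀(1−p₀)/n) = √(0.1971/198) = 0.031551.
z = (0.636364 − 0.73)/0.031551 = -0.093636/0.031551 = -2.9678.
p-value = 2·P(Z > 2.968) ≈ 0.0030.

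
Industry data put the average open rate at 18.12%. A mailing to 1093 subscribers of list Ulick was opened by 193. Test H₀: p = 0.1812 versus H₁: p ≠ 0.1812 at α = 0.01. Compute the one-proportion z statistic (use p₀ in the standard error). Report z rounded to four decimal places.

z = -0.3967

p̂ = 193/1093 = 0.176578.
SE = √(p₀(1−p₀)/n) = √(0.14837/1093) = 0.011651.
z = (0.176578 − 0.1812)/0.011651 = -0.004622/0.011651 = -0.3967.
Two-sided p-value ≈ 2·Φ(−0.397) = 0.6916; since p > α = 0.01, fail to reject H₀.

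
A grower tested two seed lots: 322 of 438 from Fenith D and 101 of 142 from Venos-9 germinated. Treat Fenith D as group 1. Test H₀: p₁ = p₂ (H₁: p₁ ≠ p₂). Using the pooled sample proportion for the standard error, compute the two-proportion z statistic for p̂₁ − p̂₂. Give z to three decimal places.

p̂₁ = 322/438 = 0.73516, p̂₂ = 101/142 = 0.71127.
Pooled p̂ = (322+101)/(438+142) = 423/580 = 0.72931.
SE = √(p̂(1−p̂)(1/n₁+1/n₂)) = √(0.72931·0.27069·0.00932536) = √(0.00184098) = 0.04291.
z = (0.73516 − 0.71127)/0.04291 = 0.02389/0.04291 = 0.557.

z = 0.557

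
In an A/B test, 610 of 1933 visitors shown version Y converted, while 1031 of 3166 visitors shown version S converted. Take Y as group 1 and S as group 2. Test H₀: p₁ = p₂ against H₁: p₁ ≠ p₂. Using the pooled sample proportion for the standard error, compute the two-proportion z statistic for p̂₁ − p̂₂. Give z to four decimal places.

z = -0.7472

p̂₁ = 610/1933 ≈ 0.315572, p̂₂ = 1031/3166 ≈ 0.325648.
Pooled p̂ = (610+1031)/(1933+3166) = 1641/5099 = 0.321828.
SE = √(0.218255 × 0.000833187) = 0.013485.
z = (0.315572 − 0.325648)/0.013485 = -0.010076/0.013485 = -0.7472.
p-value = 2·P(Z > 0.747) ≈ 0.4550.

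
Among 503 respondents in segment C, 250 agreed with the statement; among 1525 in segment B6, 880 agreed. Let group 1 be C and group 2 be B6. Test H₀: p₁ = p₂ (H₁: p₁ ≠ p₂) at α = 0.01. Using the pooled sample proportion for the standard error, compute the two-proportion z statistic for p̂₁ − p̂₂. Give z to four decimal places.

p̂₁ = 250/503 ≈ 0.4970179, p̂₂ = 880/1525 ≈ 0.5770492.
Pooled p̂ = (250+880)/(503+1525) = 1130/2028 = 0.5571992.
SE = √(0.246728 × 0.00264381) = 0.0255402.
z = (0.4970179 − 0.5770492)/0.0255402 = -0.0800313/0.0255402 = -3.1335.
Two-sided p-value ≈ 2·Φ(−3.134) = 0.0017; since p < α = 0.01, reject H₀.

z = -3.1335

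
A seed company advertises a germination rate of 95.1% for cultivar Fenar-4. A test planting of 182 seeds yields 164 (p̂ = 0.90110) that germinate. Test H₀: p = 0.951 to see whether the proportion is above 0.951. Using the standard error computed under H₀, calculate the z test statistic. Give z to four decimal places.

z = -3.1186

p̂ = 164/182 ≈ 0.901099.
Standard error under H₀: √(0.951×0.049/182) = 0.016001.
z = (0.901099 − 0.951)/0.016001 = -0.049901/0.016001 = -3.1186.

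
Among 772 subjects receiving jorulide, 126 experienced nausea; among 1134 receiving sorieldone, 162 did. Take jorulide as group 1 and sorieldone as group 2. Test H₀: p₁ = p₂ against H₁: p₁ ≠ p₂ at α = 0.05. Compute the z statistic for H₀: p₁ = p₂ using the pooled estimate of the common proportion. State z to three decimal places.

p̂₁ = 126/772 = 0.16321, p̂₂ = 162/1134 = 0.14286.
Pooled p̂ = (126+162)/(772+1134) = 288/1906 = 0.15110.
SE = √(0.12827 × 0.00217717) = 0.01671.
z = (0.16321 − 0.14286)/0.01671 = 0.02035/0.01671 = 1.218.
p-value = 2·P(Z > 1.218) ≈ 0.2232, so at α = 0.05 we fail to reject H₀.

z = 1.218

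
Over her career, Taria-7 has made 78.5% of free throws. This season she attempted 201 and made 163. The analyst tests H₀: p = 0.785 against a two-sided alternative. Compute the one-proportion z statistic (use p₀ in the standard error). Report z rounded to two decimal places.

z = 0.90

p̂ = 163/201 ≈ 0.81095.
Under H₀, SE = √(0.785·0.215/201) = √(0.000839677) = 0.02898.
z = (0.81095 − 0.785)/0.02898 = 0.02595/0.02898 = 0.90.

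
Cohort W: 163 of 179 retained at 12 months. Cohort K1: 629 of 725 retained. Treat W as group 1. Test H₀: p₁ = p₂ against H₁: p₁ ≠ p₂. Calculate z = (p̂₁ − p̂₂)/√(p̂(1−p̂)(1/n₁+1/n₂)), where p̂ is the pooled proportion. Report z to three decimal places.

p̂₁ = 163/179 ≈ 0.910615, p̂₂ = 629/725 ≈ 0.867586.
Pooled p̂ = (163+629)/(179+725) = 792/904 = 0.876106.
SE = √(p̂(1−p̂)(1/n₁+1/n₂)) = √(0.876106·0.123894·0.0069659) = √(0.000756108) = 0.027497.
z = (0.910615 − 0.867586)/0.027497 = 0.043029/0.027497 = 1.565.
Two-sided p-value ≈ 2·Φ(−1.565) = 0.1176.

z = 1.565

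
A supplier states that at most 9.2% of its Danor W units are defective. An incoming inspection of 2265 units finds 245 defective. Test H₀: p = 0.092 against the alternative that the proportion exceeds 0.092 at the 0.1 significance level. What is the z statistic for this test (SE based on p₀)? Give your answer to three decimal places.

p̂ = 245/2265 ≈ 0.108168.
SE = √(p₀(1−p₀)/n) = √(0.083536/2265) = 0.006073.
z = (0.108168 − 0.092)/0.006073 = 0.016168/0.006073 = 2.662.
p-value = P(Z > 2.662) ≈ 0.0039; since p < α = 0.1, reject H₀.

z = 2.662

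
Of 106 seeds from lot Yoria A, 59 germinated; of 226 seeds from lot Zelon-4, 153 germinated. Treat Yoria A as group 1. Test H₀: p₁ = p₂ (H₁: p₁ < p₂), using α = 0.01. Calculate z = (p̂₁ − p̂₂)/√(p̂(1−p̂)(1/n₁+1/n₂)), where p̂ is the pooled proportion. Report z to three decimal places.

z = -2.129

p̂₁ = 59/106 = 0.55660, p̂₂ = 153/226 = 0.67699.
Pooled p̂ = (59+153)/(106+226) = 212/332 = 0.63855.
SE = √(p̂(1−p̂)(1/n₁+1/n₂)) = √(0.63855·0.36145·0.0138587) = √(0.00319864) = 0.05656.
z = (0.55660 − 0.67699)/0.05656 = -0.12039/0.05656 = -2.129.
p-value = P(Z < -2.129) ≈ 0.0166, so at α = 0.01 we fail to reject H₀.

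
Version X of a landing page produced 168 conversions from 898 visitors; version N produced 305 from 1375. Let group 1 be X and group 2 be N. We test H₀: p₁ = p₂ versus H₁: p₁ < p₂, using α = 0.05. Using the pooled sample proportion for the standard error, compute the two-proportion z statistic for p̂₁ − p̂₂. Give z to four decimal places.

z = -1.9943

p̂₁ = 168/898 ≈ 0.1870824, p̂₂ = 305/1375 ≈ 0.2218182.
Pooled p̂ = (168+305)/(898+1375) = 473/2273 = 0.2080950.
SE = √(p̂(1−p̂)(1/n₁+1/n₂)) = √(0.2080950·0.7919050·0.00184086) = √(0.000303358) = 0.0174172.
z = (0.1870824 − 0.2218182)/0.0174172 = -0.0347358/0.0174172 = -1.9943.
p-value = P(Z < -1.994) ≈ 0.0231; since p < α = 0.05, reject H₀.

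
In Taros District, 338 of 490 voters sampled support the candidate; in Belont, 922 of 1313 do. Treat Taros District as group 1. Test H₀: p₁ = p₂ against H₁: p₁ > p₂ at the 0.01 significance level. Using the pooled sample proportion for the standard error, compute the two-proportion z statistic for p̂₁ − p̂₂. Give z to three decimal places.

z = -0.511

p̂₁ = 338/490 = 0.68980, p̂₂ = 922/1313 = 0.70221.
Pooled p̂ = (338+922)/(490+1313) = 1260/1803 = 0.69884.
SE = √(p̂(1−p̂)(1/n₁+1/n₂)) = √(0.69884·0.30116·0.00280243) = √(0.000589812) = 0.02429.
z = (0.68980 − 0.70221)/0.02429 = -0.01241/0.02429 = -0.511.
p-value = P(Z > -0.511) ≈ 0.6954; since p > α = 0.01, fail to reject H₀.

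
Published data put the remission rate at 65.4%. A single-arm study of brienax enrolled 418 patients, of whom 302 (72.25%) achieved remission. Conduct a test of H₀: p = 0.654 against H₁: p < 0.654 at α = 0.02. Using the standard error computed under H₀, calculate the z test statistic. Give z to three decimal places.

p̂ = 302/418 ≈ 0.722488.
Under H₀, SE = √(0.654·0.346/418) = √(0.000541349) = 0.023267.
z = (0.722488 − 0.654)/0.023267 = 0.068488/0.023267 = 2.944.
p-value = P(Z < 2.944) ≈ 0.9984. With α = 0.02, fail to reject H₀.

z = 2.944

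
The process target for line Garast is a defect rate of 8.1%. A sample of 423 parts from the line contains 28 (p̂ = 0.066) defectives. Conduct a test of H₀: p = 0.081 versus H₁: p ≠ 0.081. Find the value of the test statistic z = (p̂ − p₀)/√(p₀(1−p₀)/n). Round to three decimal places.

p̂ = 28/423 ≈ 0.06619.
Standard error under H₀: √(0.081×0.919/423) = 0.01327.
z = (0.06619 − 0.081)/0.01327 = -0.01481/0.01327 = -1.116.
Two-sided p-value ≈ 2·Φ(−1.116) = 0.2644.

z = -1.116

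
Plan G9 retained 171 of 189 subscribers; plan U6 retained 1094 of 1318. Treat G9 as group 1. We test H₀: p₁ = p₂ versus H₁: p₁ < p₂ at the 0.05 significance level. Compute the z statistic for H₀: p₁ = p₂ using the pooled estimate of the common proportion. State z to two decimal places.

p̂₁ = 171/189 = 0.9048, p̂₂ = 1094/1318 = 0.8300.
Pooled p̂ = (171+1094)/(189+1318) = 1265/1507 = 0.8394.
SE = √(0.134797 × 0.00604973) = 0.0286.
z = (0.9048 − 0.8300)/0.0286 = 0.0748/0.0286 = 2.62.
p-value = P(Z < 2.616) ≈ 0.9956, so at α = 0.05 we fail to reject H₀.

z = 2.62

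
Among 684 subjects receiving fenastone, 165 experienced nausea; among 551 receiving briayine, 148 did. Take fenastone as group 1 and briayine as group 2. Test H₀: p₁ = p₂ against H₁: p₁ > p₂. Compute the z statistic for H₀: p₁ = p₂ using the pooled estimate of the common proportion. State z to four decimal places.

z = -1.0994

p̂₁ = 165/684 ≈ 0.241228, p̂₂ = 148/551 ≈ 0.268603.
Pooled p̂ = (165+148)/(684+551) = 313/1235 = 0.253441.
SE = √(p̂(1−p̂)(1/n₁+1/n₂)) = √(0.253441·0.746559·0.00327687) = √(0.000620013) = 0.024900.
z = (0.241228 − 0.268603)/0.024900 = -0.027375/0.024900 = -1.0994.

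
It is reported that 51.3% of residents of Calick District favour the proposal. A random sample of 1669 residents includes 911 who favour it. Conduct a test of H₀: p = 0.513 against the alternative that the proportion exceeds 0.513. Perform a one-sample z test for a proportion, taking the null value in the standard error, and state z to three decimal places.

z = 2.684

p̂ = 911/1669 ≈ 0.545836.
SE = √(p₀(1−p₀)/n) = √(0.24983/1669) = 0.012235.
z = (0.545836 − 0.513)/0.012235 = 0.032836/0.012235 = 2.684.
p-value = P(Z > 2.684) ≈ 0.0036.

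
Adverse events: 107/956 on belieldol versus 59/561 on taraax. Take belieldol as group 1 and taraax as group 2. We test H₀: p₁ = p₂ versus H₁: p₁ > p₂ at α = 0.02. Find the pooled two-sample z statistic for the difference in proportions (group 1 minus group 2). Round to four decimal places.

z = 0.4069

p̂₁ = 107/956 ≈ 0.111925, p̂₂ = 59/561 ≈ 0.105169.
Pooled p̂ = (107+59)/(956+561) = 166/1517 = 0.109426.
SE = √(p̂(1−p̂)(1/n₁+1/n₂)) = √(0.109426·0.890574·0.00282856) = √(0.000275649) = 0.016603.
z = (0.111925 − 0.105169)/0.016603 = 0.006756/0.016603 = 0.4069.
p-value = P(Z > 0.407) ≈ 0.3420; since p > α = 0.02, fail to reject H₀.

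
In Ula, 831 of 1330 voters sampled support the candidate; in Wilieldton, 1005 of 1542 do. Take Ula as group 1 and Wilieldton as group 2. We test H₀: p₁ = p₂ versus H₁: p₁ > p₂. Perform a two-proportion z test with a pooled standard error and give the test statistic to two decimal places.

p̂₁ = 831/1330 ≈ 0.6248, p̂₂ = 1005/1542 ≈ 0.6518.
Pooled p̂ = (831+1005)/(1330+1542) = 1836/2872 = 0.6393.
SE = √(0.230602 × 0.00140039) = 0.0180.
z = (0.6248 − 0.6518)/0.0180 = -0.0270/0.0180 = -1.50.

z = -1.50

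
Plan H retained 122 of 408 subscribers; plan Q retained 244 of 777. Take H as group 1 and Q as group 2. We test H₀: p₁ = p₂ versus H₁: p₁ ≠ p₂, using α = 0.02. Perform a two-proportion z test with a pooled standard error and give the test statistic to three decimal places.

z = -0.531

p̂₁ = 122/408 = 0.29902, p̂₂ = 244/777 = 0.31403.
Pooled p̂ = (122+244)/(408+777) = 366/1185 = 0.30886.
SE = √(0.213466 × 0.00373798) = 0.02825.
z = (0.29902 − 0.31403)/0.02825 = -0.01501/0.02825 = -0.531.
p-value = 2·P(Z > 0.531) ≈ 0.5952. With α = 0.02, fail to reject H₀.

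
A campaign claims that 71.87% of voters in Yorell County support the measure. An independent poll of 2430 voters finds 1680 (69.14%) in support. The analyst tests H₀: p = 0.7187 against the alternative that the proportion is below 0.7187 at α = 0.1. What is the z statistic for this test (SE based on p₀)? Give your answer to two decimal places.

p̂ = 1680/2430 = 0.6914.
Under H₀, SE = √(0.7187·0.2813/2430) = √(8.31977e-05) = 0.0091.
z = (0.6914 − 0.7187)/0.0091 = -0.0273/0.0091 = -3.00.
p-value = P(Z < -2.998) ≈ 0.0014, so at α = 0.1 we reject H₀.

z = -3.00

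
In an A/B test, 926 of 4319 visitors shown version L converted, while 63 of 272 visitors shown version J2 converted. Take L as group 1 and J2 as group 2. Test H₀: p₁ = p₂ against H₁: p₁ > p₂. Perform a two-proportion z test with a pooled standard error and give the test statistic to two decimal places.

p̂₁ = 926/4319 = 0.2144, p̂₂ = 63/272 = 0.2316.
Pooled p̂ = (926+63)/(4319+272) = 989/4591 = 0.2154.
SE = √(0.169015 × 0.00390801) = 0.0257.
z = (0.2144 − 0.2316)/0.0257 = -0.0172/0.0257 = -0.67.
p-value = P(Z > -0.670) ≈ 0.7485.

z = -0.67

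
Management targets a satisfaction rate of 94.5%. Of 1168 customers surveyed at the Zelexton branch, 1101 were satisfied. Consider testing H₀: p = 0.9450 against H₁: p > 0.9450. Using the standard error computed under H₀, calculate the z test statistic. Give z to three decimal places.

z = -0.354

p̂ = 1101/1168 = 0.94264.
SE = √(p₀(1−p₀)/n) = √(0.051975/1168) = 0.00667.
z = (0.94264 − 0.945)/0.00667 = -0.00236/0.00667 = -0.354.
p-value = P(Z > -0.354) ≈ 0.6384.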